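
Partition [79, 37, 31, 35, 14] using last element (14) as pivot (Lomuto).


Pivot: 14
Place pivot at 0: [14, 37, 31, 35, 79]

Partitioned: [14, 37, 31, 35, 79]


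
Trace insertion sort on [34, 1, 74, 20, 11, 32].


Initial: [34, 1, 74, 20, 11, 32]
Insert 1: [1, 34, 74, 20, 11, 32]
Insert 74: [1, 34, 74, 20, 11, 32]
Insert 20: [1, 20, 34, 74, 11, 32]
Insert 11: [1, 11, 20, 34, 74, 32]
Insert 32: [1, 11, 20, 32, 34, 74]

Sorted: [1, 11, 20, 32, 34, 74]


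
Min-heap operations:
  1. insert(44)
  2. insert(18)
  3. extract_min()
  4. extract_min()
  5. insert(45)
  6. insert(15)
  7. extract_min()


insert(44) -> [44]
insert(18) -> [18, 44]
extract_min()->18, [44]
extract_min()->44, []
insert(45) -> [45]
insert(15) -> [15, 45]
extract_min()->15, [45]

Final heap: [45]


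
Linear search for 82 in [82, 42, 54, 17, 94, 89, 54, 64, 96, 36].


i=0: 82==82 found!

Found at 0, 1 comps


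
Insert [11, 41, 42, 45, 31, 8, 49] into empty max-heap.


Insert 11: [11]
Insert 41: [41, 11]
Insert 42: [42, 11, 41]
Insert 45: [45, 42, 41, 11]
Insert 31: [45, 42, 41, 11, 31]
Insert 8: [45, 42, 41, 11, 31, 8]
Insert 49: [49, 42, 45, 11, 31, 8, 41]

Final heap: [49, 42, 45, 11, 31, 8, 41]


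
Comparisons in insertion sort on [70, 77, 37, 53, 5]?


Algorithm: insertion sort
Input: [70, 77, 37, 53, 5]
Sorted: [5, 37, 53, 70, 77]

10


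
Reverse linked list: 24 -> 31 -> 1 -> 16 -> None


Step 1: curr=24, set curr.next=prev(None) | reversed so far: 24
Step 2: curr=31, set curr.next=prev(24) | reversed so far: 31 -> 24
Step 3: curr=1, set curr.next=prev(31) | reversed so far: 1 -> 31 -> 24
Step 4: curr=16, set curr.next=prev(1) | reversed so far: 16 -> 1 -> 31 -> 24

16 -> 1 -> 31 -> 24 -> None


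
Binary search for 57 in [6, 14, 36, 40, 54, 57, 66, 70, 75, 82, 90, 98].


Step 1: lo=0, hi=11, mid=5, val=57

Found at index 5


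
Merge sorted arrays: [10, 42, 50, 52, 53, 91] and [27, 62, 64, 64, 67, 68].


Take 10 from A
Take 27 from B
Take 42 from A
Take 50 from A
Take 52 from A
Take 53 from A
Take 62 from B
Take 64 from B
Take 64 from B
Take 67 from B
Take 68 from B

Merged: [10, 27, 42, 50, 52, 53, 62, 64, 64, 67, 68, 91]


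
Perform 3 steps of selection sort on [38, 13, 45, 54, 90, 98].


Initial: [38, 13, 45, 54, 90, 98]
Step 1: min=13 at 1
  Swap: [13, 38, 45, 54, 90, 98]
Step 2: min=38 at 1
  Swap: [13, 38, 45, 54, 90, 98]
Step 3: min=45 at 2
  Swap: [13, 38, 45, 54, 90, 98]

After 3 steps: [13, 38, 45, 54, 90, 98]


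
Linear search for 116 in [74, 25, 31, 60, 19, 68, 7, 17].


i=0: 74!=116
i=1: 25!=116
i=2: 31!=116
i=3: 60!=116
i=4: 19!=116
i=5: 68!=116
i=6: 7!=116
i=7: 17!=116

Not found, 8 comps


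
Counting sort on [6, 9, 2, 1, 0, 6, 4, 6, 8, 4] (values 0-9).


Input: [6, 9, 2, 1, 0, 6, 4, 6, 8, 4]
Counts: [1, 1, 1, 0, 2, 0, 3, 0, 1, 1]

Sorted: [0, 1, 2, 4, 4, 6, 6, 6, 8, 9]


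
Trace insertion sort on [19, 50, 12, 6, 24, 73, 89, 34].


Initial: [19, 50, 12, 6, 24, 73, 89, 34]
Insert 50: [19, 50, 12, 6, 24, 73, 89, 34]
Insert 12: [12, 19, 50, 6, 24, 73, 89, 34]
Insert 6: [6, 12, 19, 50, 24, 73, 89, 34]
Insert 24: [6, 12, 19, 24, 50, 73, 89, 34]
Insert 73: [6, 12, 19, 24, 50, 73, 89, 34]
Insert 89: [6, 12, 19, 24, 50, 73, 89, 34]
Insert 34: [6, 12, 19, 24, 34, 50, 73, 89]

Sorted: [6, 12, 19, 24, 34, 50, 73, 89]


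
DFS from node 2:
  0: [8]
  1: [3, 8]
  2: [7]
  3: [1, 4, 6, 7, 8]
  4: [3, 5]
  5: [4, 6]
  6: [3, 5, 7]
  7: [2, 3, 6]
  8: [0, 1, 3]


Visit 2, push [7]
Visit 7, push [6, 3]
Visit 3, push [8, 6, 4, 1]
Visit 1, push [8]
Visit 8, push [0]
Visit 0, push []
Visit 4, push [5]
Visit 5, push [6]
Visit 6, push []

DFS order: [2, 7, 3, 1, 8, 0, 4, 5, 6]


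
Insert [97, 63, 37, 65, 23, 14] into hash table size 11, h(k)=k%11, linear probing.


Insert 97: h=9 -> slot 9
Insert 63: h=8 -> slot 8
Insert 37: h=4 -> slot 4
Insert 65: h=10 -> slot 10
Insert 23: h=1 -> slot 1
Insert 14: h=3 -> slot 3

Table: [None, 23, None, 14, 37, None, None, None, 63, 97, 65]


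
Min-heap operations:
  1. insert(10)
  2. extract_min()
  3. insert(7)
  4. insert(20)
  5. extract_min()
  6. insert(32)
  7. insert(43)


insert(10) -> [10]
extract_min()->10, []
insert(7) -> [7]
insert(20) -> [7, 20]
extract_min()->7, [20]
insert(32) -> [20, 32]
insert(43) -> [20, 32, 43]

Final heap: [20, 32, 43]


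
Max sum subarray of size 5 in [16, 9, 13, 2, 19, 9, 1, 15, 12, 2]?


[0:5]: 59
[1:6]: 52
[2:7]: 44
[3:8]: 46
[4:9]: 56
[5:10]: 39

Max: 59 at [0:5]


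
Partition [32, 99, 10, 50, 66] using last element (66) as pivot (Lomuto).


Pivot: 66
  32 <= 66: advance i (no swap)
  10 <= 66: swap -> [32, 10, 99, 50, 66]
  50 <= 66: swap -> [32, 10, 50, 99, 66]
Place pivot at 3: [32, 10, 50, 66, 99]

Partitioned: [32, 10, 50, 66, 99]


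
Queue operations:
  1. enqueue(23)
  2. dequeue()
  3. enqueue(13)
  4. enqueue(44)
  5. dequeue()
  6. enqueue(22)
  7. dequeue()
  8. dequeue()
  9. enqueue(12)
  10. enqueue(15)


enqueue(23) -> [23]
dequeue()->23, []
enqueue(13) -> [13]
enqueue(44) -> [13, 44]
dequeue()->13, [44]
enqueue(22) -> [44, 22]
dequeue()->44, [22]
dequeue()->22, []
enqueue(12) -> [12]
enqueue(15) -> [12, 15]

Final queue: [12, 15]


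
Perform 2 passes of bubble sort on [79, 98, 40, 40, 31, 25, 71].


Initial: [79, 98, 40, 40, 31, 25, 71]
Pass 1: [79, 40, 40, 31, 25, 71, 98] (5 swaps)
Pass 2: [40, 40, 31, 25, 71, 79, 98] (5 swaps)

After 2 passes: [40, 40, 31, 25, 71, 79, 98]


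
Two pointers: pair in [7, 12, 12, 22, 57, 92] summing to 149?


lo=0(7)+hi=5(92)=99
lo=1(12)+hi=5(92)=104
lo=2(12)+hi=5(92)=104
lo=3(22)+hi=5(92)=114
lo=4(57)+hi=5(92)=149

Yes: 57+92=149


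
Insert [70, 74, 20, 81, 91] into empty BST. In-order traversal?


Insert 70: root
Insert 74: R from 70
Insert 20: L from 70
Insert 81: R from 70 -> R from 74
Insert 91: R from 70 -> R from 74 -> R from 81

In-order: [20, 70, 74, 81, 91]


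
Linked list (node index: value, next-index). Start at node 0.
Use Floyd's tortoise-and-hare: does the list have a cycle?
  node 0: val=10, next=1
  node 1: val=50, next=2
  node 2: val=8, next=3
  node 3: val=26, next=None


Floyd's tortoise (slow, +1) and hare (fast, +2):
  init: slow=0, fast=0
  step 1: slow=1, fast=2
  step 2: fast 2->3->None, no cycle

Cycle: no


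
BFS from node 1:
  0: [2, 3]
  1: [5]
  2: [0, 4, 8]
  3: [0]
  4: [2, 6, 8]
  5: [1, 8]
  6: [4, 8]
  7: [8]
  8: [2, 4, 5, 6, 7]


Visit 1, enqueue [5]
Visit 5, enqueue [8]
Visit 8, enqueue [2, 4, 6, 7]
Visit 2, enqueue [0]
Visit 4, enqueue []
Visit 6, enqueue []
Visit 7, enqueue []
Visit 0, enqueue [3]
Visit 3, enqueue []

BFS order: [1, 5, 8, 2, 4, 6, 7, 0, 3]


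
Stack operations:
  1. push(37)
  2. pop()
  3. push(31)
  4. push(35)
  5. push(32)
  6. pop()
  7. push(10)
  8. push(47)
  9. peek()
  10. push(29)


push(37) -> [37]
pop()->37, []
push(31) -> [31]
push(35) -> [31, 35]
push(32) -> [31, 35, 32]
pop()->32, [31, 35]
push(10) -> [31, 35, 10]
push(47) -> [31, 35, 10, 47]
peek()->47
push(29) -> [31, 35, 10, 47, 29]

Final stack: [31, 35, 10, 47, 29]


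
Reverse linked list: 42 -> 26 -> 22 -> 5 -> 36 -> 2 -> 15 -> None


Step 1: curr=42, set curr.next=prev(None) | reversed so far: 42
Step 2: curr=26, set curr.next=prev(42) | reversed so far: 26 -> 42
Step 3: curr=22, set curr.next=prev(26) | reversed so far: 22 -> 26 -> 42
Step 4: curr=5, set curr.next=prev(22) | reversed so far: 5 -> 22 -> 26 -> 42
Step 5: curr=36, set curr.next=prev(5) | reversed so far: 36 -> 5 -> 22 -> 26 -> 42
Step 6: curr=2, set curr.next=prev(36) | reversed so far: 2 -> 36 -> 5 -> 22 -> 26 -> 42
Step 7: curr=15, set curr.next=prev(2) | reversed so far: 15 -> 2 -> 36 -> 5 -> 22 -> 26 -> 42

15 -> 2 -> 36 -> 5 -> 22 -> 26 -> 42 -> None


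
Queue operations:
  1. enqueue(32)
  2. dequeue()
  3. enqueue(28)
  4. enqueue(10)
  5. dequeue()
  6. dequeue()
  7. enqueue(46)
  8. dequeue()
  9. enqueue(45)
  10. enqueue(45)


enqueue(32) -> [32]
dequeue()->32, []
enqueue(28) -> [28]
enqueue(10) -> [28, 10]
dequeue()->28, [10]
dequeue()->10, []
enqueue(46) -> [46]
dequeue()->46, []
enqueue(45) -> [45]
enqueue(45) -> [45, 45]

Final queue: [45, 45]


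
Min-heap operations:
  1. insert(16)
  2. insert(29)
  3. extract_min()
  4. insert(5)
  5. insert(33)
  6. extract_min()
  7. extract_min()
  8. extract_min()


insert(16) -> [16]
insert(29) -> [16, 29]
extract_min()->16, [29]
insert(5) -> [5, 29]
insert(33) -> [5, 29, 33]
extract_min()->5, [29, 33]
extract_min()->29, [33]
extract_min()->33, []

Final heap: []


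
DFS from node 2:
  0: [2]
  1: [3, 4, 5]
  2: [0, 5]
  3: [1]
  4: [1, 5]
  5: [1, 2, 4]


Visit 2, push [5, 0]
Visit 0, push []
Visit 5, push [4, 1]
Visit 1, push [4, 3]
Visit 3, push []
Visit 4, push []

DFS order: [2, 0, 5, 1, 3, 4]


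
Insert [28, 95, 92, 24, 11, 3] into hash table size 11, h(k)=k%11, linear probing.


Insert 28: h=6 -> slot 6
Insert 95: h=7 -> slot 7
Insert 92: h=4 -> slot 4
Insert 24: h=2 -> slot 2
Insert 11: h=0 -> slot 0
Insert 3: h=3 -> slot 3

Table: [11, None, 24, 3, 92, None, 28, 95, None, None, None]


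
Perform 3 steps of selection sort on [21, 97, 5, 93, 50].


Initial: [21, 97, 5, 93, 50]
Step 1: min=5 at 2
  Swap: [5, 97, 21, 93, 50]
Step 2: min=21 at 2
  Swap: [5, 21, 97, 93, 50]
Step 3: min=50 at 4
  Swap: [5, 21, 50, 93, 97]

After 3 steps: [5, 21, 50, 93, 97]


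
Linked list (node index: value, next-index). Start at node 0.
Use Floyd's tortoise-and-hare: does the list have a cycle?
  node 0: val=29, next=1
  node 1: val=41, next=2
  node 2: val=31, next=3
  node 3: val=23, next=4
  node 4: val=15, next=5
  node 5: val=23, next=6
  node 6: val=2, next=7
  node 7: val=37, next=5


Floyd's tortoise (slow, +1) and hare (fast, +2):
  init: slow=0, fast=0
  step 1: slow=1, fast=2
  step 2: slow=2, fast=4
  step 3: slow=3, fast=6
  step 4: slow=4, fast=5
  step 5: slow=5, fast=7
  step 6: slow=6, fast=6
  slow == fast at node 6: cycle detected

Cycle: yes


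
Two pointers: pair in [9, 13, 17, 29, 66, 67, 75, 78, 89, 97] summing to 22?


lo=0(9)+hi=9(97)=106
lo=0(9)+hi=8(89)=98
lo=0(9)+hi=7(78)=87
lo=0(9)+hi=6(75)=84
lo=0(9)+hi=5(67)=76
lo=0(9)+hi=4(66)=75
lo=0(9)+hi=3(29)=38
lo=0(9)+hi=2(17)=26
lo=0(9)+hi=1(13)=22

Yes: 9+13=22


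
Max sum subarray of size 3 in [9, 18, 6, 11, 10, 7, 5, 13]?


[0:3]: 33
[1:4]: 35
[2:5]: 27
[3:6]: 28
[4:7]: 22
[5:8]: 25

Max: 35 at [1:4]


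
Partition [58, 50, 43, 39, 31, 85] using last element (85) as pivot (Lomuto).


Pivot: 85
  58 <= 85: advance i (no swap)
  50 <= 85: advance i (no swap)
  43 <= 85: advance i (no swap)
  39 <= 85: advance i (no swap)
  31 <= 85: advance i (no swap)
Place pivot at 5: [58, 50, 43, 39, 31, 85]

Partitioned: [58, 50, 43, 39, 31, 85]


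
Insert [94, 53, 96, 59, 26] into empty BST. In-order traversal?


Insert 94: root
Insert 53: L from 94
Insert 96: R from 94
Insert 59: L from 94 -> R from 53
Insert 26: L from 94 -> L from 53

In-order: [26, 53, 59, 94, 96]


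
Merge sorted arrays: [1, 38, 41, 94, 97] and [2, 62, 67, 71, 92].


Take 1 from A
Take 2 from B
Take 38 from A
Take 41 from A
Take 62 from B
Take 67 from B
Take 71 from B
Take 92 from B

Merged: [1, 2, 38, 41, 62, 67, 71, 92, 94, 97]


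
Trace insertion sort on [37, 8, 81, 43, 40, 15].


Initial: [37, 8, 81, 43, 40, 15]
Insert 8: [8, 37, 81, 43, 40, 15]
Insert 81: [8, 37, 81, 43, 40, 15]
Insert 43: [8, 37, 43, 81, 40, 15]
Insert 40: [8, 37, 40, 43, 81, 15]
Insert 15: [8, 15, 37, 40, 43, 81]

Sorted: [8, 15, 37, 40, 43, 81]


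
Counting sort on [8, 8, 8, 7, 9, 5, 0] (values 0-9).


Input: [8, 8, 8, 7, 9, 5, 0]
Counts: [1, 0, 0, 0, 0, 1, 0, 1, 3, 1]

Sorted: [0, 5, 7, 8, 8, 8, 9]


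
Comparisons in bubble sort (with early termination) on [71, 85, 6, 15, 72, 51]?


Algorithm: bubble sort (with early termination)
Input: [71, 85, 6, 15, 72, 51]
Sorted: [6, 15, 51, 71, 72, 85]

14


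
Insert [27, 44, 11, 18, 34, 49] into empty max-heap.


Insert 27: [27]
Insert 44: [44, 27]
Insert 11: [44, 27, 11]
Insert 18: [44, 27, 11, 18]
Insert 34: [44, 34, 11, 18, 27]
Insert 49: [49, 34, 44, 18, 27, 11]

Final heap: [49, 34, 44, 18, 27, 11]


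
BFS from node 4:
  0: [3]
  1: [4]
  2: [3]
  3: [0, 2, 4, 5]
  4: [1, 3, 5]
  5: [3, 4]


Visit 4, enqueue [1, 3, 5]
Visit 1, enqueue []
Visit 3, enqueue [0, 2]
Visit 5, enqueue []
Visit 0, enqueue []
Visit 2, enqueue []

BFS order: [4, 1, 3, 5, 0, 2]


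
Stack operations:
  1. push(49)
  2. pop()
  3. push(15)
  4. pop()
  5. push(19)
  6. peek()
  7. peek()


push(49) -> [49]
pop()->49, []
push(15) -> [15]
pop()->15, []
push(19) -> [19]
peek()->19
peek()->19

Final stack: [19]


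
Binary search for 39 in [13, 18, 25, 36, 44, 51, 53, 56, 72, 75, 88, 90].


Step 1: lo=0, hi=11, mid=5, val=51
Step 2: lo=0, hi=4, mid=2, val=25
Step 3: lo=3, hi=4, mid=3, val=36
Step 4: lo=4, hi=4, mid=4, val=44

Not found


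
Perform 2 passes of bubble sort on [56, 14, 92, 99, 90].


Initial: [56, 14, 92, 99, 90]
Pass 1: [14, 56, 92, 90, 99] (2 swaps)
Pass 2: [14, 56, 90, 92, 99] (1 swaps)

After 2 passes: [14, 56, 90, 92, 99]


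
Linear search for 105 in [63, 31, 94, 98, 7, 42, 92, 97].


i=0: 63!=105
i=1: 31!=105
i=2: 94!=105
i=3: 98!=105
i=4: 7!=105
i=5: 42!=105
i=6: 92!=105
i=7: 97!=105

Not found, 8 comps


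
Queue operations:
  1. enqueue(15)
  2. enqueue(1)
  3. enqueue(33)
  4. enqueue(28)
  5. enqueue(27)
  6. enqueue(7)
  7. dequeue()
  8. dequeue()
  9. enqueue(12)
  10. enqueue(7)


enqueue(15) -> [15]
enqueue(1) -> [15, 1]
enqueue(33) -> [15, 1, 33]
enqueue(28) -> [15, 1, 33, 28]
enqueue(27) -> [15, 1, 33, 28, 27]
enqueue(7) -> [15, 1, 33, 28, 27, 7]
dequeue()->15, [1, 33, 28, 27, 7]
dequeue()->1, [33, 28, 27, 7]
enqueue(12) -> [33, 28, 27, 7, 12]
enqueue(7) -> [33, 28, 27, 7, 12, 7]

Final queue: [33, 28, 27, 7, 12, 7]


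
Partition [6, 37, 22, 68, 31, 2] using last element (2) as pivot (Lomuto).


Pivot: 2
Place pivot at 0: [2, 37, 22, 68, 31, 6]

Partitioned: [2, 37, 22, 68, 31, 6]


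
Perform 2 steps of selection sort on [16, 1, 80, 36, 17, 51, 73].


Initial: [16, 1, 80, 36, 17, 51, 73]
Step 1: min=1 at 1
  Swap: [1, 16, 80, 36, 17, 51, 73]
Step 2: min=16 at 1
  Swap: [1, 16, 80, 36, 17, 51, 73]

After 2 steps: [1, 16, 80, 36, 17, 51, 73]


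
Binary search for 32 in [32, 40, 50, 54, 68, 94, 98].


Step 1: lo=0, hi=6, mid=3, val=54
Step 2: lo=0, hi=2, mid=1, val=40
Step 3: lo=0, hi=0, mid=0, val=32

Found at index 0


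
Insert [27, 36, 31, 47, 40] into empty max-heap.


Insert 27: [27]
Insert 36: [36, 27]
Insert 31: [36, 27, 31]
Insert 47: [47, 36, 31, 27]
Insert 40: [47, 40, 31, 27, 36]

Final heap: [47, 40, 31, 27, 36]


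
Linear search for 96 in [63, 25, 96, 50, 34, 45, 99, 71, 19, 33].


i=0: 63!=96
i=1: 25!=96
i=2: 96==96 found!

Found at 2, 3 comps


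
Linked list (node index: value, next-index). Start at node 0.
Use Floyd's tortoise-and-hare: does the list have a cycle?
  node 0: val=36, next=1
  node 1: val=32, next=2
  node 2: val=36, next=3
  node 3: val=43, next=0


Floyd's tortoise (slow, +1) and hare (fast, +2):
  init: slow=0, fast=0
  step 1: slow=1, fast=2
  step 2: slow=2, fast=0
  step 3: slow=3, fast=2
  step 4: slow=0, fast=0
  slow == fast at node 0: cycle detected

Cycle: yes


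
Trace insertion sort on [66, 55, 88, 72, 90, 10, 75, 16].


Initial: [66, 55, 88, 72, 90, 10, 75, 16]
Insert 55: [55, 66, 88, 72, 90, 10, 75, 16]
Insert 88: [55, 66, 88, 72, 90, 10, 75, 16]
Insert 72: [55, 66, 72, 88, 90, 10, 75, 16]
Insert 90: [55, 66, 72, 88, 90, 10, 75, 16]
Insert 10: [10, 55, 66, 72, 88, 90, 75, 16]
Insert 75: [10, 55, 66, 72, 75, 88, 90, 16]
Insert 16: [10, 16, 55, 66, 72, 75, 88, 90]

Sorted: [10, 16, 55, 66, 72, 75, 88, 90]


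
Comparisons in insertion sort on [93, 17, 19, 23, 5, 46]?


Algorithm: insertion sort
Input: [93, 17, 19, 23, 5, 46]
Sorted: [5, 17, 19, 23, 46, 93]

11


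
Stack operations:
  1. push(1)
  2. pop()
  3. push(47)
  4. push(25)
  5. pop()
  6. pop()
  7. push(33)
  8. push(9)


push(1) -> [1]
pop()->1, []
push(47) -> [47]
push(25) -> [47, 25]
pop()->25, [47]
pop()->47, []
push(33) -> [33]
push(9) -> [33, 9]

Final stack: [33, 9]


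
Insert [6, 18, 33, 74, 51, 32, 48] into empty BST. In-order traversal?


Insert 6: root
Insert 18: R from 6
Insert 33: R from 6 -> R from 18
Insert 74: R from 6 -> R from 18 -> R from 33
Insert 51: R from 6 -> R from 18 -> R from 33 -> L from 74
Insert 32: R from 6 -> R from 18 -> L from 33
Insert 48: R from 6 -> R from 18 -> R from 33 -> L from 74 -> L from 51

In-order: [6, 18, 32, 33, 48, 51, 74]


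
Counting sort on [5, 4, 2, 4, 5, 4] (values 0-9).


Input: [5, 4, 2, 4, 5, 4]
Counts: [0, 0, 1, 0, 3, 2, 0, 0, 0, 0]

Sorted: [2, 4, 4, 4, 5, 5]


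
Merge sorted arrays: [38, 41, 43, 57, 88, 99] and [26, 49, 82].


Take 26 from B
Take 38 from A
Take 41 from A
Take 43 from A
Take 49 from B
Take 57 from A
Take 82 from B

Merged: [26, 38, 41, 43, 49, 57, 82, 88, 99]


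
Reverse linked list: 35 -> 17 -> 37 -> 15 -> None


Step 1: curr=35, set curr.next=prev(None) | reversed so far: 35
Step 2: curr=17, set curr.next=prev(35) | reversed so far: 17 -> 35
Step 3: curr=37, set curr.next=prev(17) | reversed so far: 37 -> 17 -> 35
Step 4: curr=15, set curr.next=prev(37) | reversed so far: 15 -> 37 -> 17 -> 35

15 -> 37 -> 17 -> 35 -> None


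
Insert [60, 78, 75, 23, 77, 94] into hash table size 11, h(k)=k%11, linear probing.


Insert 60: h=5 -> slot 5
Insert 78: h=1 -> slot 1
Insert 75: h=9 -> slot 9
Insert 23: h=1, 1 probes -> slot 2
Insert 77: h=0 -> slot 0
Insert 94: h=6 -> slot 6

Table: [77, 78, 23, None, None, 60, 94, None, None, 75, None]


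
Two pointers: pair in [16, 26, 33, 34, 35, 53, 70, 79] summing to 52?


lo=0(16)+hi=7(79)=95
lo=0(16)+hi=6(70)=86
lo=0(16)+hi=5(53)=69
lo=0(16)+hi=4(35)=51
lo=1(26)+hi=4(35)=61
lo=1(26)+hi=3(34)=60
lo=1(26)+hi=2(33)=59

No pair found


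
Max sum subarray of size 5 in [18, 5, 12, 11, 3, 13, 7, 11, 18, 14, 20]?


[0:5]: 49
[1:6]: 44
[2:7]: 46
[3:8]: 45
[4:9]: 52
[5:10]: 63
[6:11]: 70

Max: 70 at [6:11]


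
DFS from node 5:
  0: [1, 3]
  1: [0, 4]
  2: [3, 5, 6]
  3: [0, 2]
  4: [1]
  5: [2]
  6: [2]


Visit 5, push [2]
Visit 2, push [6, 3]
Visit 3, push [0]
Visit 0, push [1]
Visit 1, push [4]
Visit 4, push []
Visit 6, push []

DFS order: [5, 2, 3, 0, 1, 4, 6]


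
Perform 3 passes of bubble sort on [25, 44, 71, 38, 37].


Initial: [25, 44, 71, 38, 37]
Pass 1: [25, 44, 38, 37, 71] (2 swaps)
Pass 2: [25, 38, 37, 44, 71] (2 swaps)
Pass 3: [25, 37, 38, 44, 71] (1 swaps)

After 3 passes: [25, 37, 38, 44, 71]


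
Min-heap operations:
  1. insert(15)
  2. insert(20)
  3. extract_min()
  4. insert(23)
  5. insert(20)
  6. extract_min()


insert(15) -> [15]
insert(20) -> [15, 20]
extract_min()->15, [20]
insert(23) -> [20, 23]
insert(20) -> [20, 23, 20]
extract_min()->20, [20, 23]

Final heap: [20, 23]


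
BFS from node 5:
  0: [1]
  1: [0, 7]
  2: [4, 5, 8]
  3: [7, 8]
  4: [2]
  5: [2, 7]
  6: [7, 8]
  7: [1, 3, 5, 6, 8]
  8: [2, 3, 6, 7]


Visit 5, enqueue [2, 7]
Visit 2, enqueue [4, 8]
Visit 7, enqueue [1, 3, 6]
Visit 4, enqueue []
Visit 8, enqueue []
Visit 1, enqueue [0]
Visit 3, enqueue []
Visit 6, enqueue []
Visit 0, enqueue []

BFS order: [5, 2, 7, 4, 8, 1, 3, 6, 0]


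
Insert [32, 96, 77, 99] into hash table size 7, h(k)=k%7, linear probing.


Insert 32: h=4 -> slot 4
Insert 96: h=5 -> slot 5
Insert 77: h=0 -> slot 0
Insert 99: h=1 -> slot 1

Table: [77, 99, None, None, 32, 96, None]


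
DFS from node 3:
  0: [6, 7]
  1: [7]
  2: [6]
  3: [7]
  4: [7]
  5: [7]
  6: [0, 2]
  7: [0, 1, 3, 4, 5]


Visit 3, push [7]
Visit 7, push [5, 4, 1, 0]
Visit 0, push [6]
Visit 6, push [2]
Visit 2, push []
Visit 1, push []
Visit 4, push []
Visit 5, push []

DFS order: [3, 7, 0, 6, 2, 1, 4, 5]


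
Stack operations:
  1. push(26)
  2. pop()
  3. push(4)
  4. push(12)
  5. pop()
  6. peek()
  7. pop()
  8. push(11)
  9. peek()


push(26) -> [26]
pop()->26, []
push(4) -> [4]
push(12) -> [4, 12]
pop()->12, [4]
peek()->4
pop()->4, []
push(11) -> [11]
peek()->11

Final stack: [11]


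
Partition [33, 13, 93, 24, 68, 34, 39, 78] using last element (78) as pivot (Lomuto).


Pivot: 78
  33 <= 78: advance i (no swap)
  13 <= 78: advance i (no swap)
  24 <= 78: swap -> [33, 13, 24, 93, 68, 34, 39, 78]
  68 <= 78: swap -> [33, 13, 24, 68, 93, 34, 39, 78]
  34 <= 78: swap -> [33, 13, 24, 68, 34, 93, 39, 78]
  39 <= 78: swap -> [33, 13, 24, 68, 34, 39, 93, 78]
Place pivot at 6: [33, 13, 24, 68, 34, 39, 78, 93]

Partitioned: [33, 13, 24, 68, 34, 39, 78, 93]


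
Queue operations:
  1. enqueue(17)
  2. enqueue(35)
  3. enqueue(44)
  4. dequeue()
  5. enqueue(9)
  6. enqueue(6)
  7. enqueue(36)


enqueue(17) -> [17]
enqueue(35) -> [17, 35]
enqueue(44) -> [17, 35, 44]
dequeue()->17, [35, 44]
enqueue(9) -> [35, 44, 9]
enqueue(6) -> [35, 44, 9, 6]
enqueue(36) -> [35, 44, 9, 6, 36]

Final queue: [35, 44, 9, 6, 36]


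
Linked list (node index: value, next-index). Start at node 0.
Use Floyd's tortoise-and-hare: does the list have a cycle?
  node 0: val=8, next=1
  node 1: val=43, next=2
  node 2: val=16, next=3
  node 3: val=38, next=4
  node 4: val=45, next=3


Floyd's tortoise (slow, +1) and hare (fast, +2):
  init: slow=0, fast=0
  step 1: slow=1, fast=2
  step 2: slow=2, fast=4
  step 3: slow=3, fast=4
  step 4: slow=4, fast=4
  slow == fast at node 4: cycle detected

Cycle: yes


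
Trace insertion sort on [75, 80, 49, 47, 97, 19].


Initial: [75, 80, 49, 47, 97, 19]
Insert 80: [75, 80, 49, 47, 97, 19]
Insert 49: [49, 75, 80, 47, 97, 19]
Insert 47: [47, 49, 75, 80, 97, 19]
Insert 97: [47, 49, 75, 80, 97, 19]
Insert 19: [19, 47, 49, 75, 80, 97]

Sorted: [19, 47, 49, 75, 80, 97]


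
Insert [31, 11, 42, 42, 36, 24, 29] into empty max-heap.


Insert 31: [31]
Insert 11: [31, 11]
Insert 42: [42, 11, 31]
Insert 42: [42, 42, 31, 11]
Insert 36: [42, 42, 31, 11, 36]
Insert 24: [42, 42, 31, 11, 36, 24]
Insert 29: [42, 42, 31, 11, 36, 24, 29]

Final heap: [42, 42, 31, 11, 36, 24, 29]


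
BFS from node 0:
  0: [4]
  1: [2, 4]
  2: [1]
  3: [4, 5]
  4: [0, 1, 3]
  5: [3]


Visit 0, enqueue [4]
Visit 4, enqueue [1, 3]
Visit 1, enqueue [2]
Visit 3, enqueue [5]
Visit 2, enqueue []
Visit 5, enqueue []

BFS order: [0, 4, 1, 3, 2, 5]


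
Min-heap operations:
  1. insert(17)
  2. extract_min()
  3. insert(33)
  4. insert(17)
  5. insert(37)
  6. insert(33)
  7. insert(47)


insert(17) -> [17]
extract_min()->17, []
insert(33) -> [33]
insert(17) -> [17, 33]
insert(37) -> [17, 33, 37]
insert(33) -> [17, 33, 37, 33]
insert(47) -> [17, 33, 37, 33, 47]

Final heap: [17, 33, 37, 33, 47]


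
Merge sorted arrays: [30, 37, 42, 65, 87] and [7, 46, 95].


Take 7 from B
Take 30 from A
Take 37 from A
Take 42 from A
Take 46 from B
Take 65 from A
Take 87 from A

Merged: [7, 30, 37, 42, 46, 65, 87, 95]


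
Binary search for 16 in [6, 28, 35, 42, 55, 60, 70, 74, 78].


Step 1: lo=0, hi=8, mid=4, val=55
Step 2: lo=0, hi=3, mid=1, val=28
Step 3: lo=0, hi=0, mid=0, val=6

Not found


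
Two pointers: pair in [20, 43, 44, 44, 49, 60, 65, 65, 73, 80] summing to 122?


lo=0(20)+hi=9(80)=100
lo=1(43)+hi=9(80)=123
lo=1(43)+hi=8(73)=116
lo=2(44)+hi=8(73)=117
lo=3(44)+hi=8(73)=117
lo=4(49)+hi=8(73)=122

Yes: 49+73=122


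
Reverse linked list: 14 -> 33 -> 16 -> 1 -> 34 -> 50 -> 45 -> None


Step 1: curr=14, set curr.next=prev(None) | reversed so far: 14
Step 2: curr=33, set curr.next=prev(14) | reversed so far: 33 -> 14
Step 3: curr=16, set curr.next=prev(33) | reversed so far: 16 -> 33 -> 14
Step 4: curr=1, set curr.next=prev(16) | reversed so far: 1 -> 16 -> 33 -> 14
Step 5: curr=34, set curr.next=prev(1) | reversed so far: 34 -> 1 -> 16 -> 33 -> 14
Step 6: curr=50, set curr.next=prev(34) | reversed so far: 50 -> 34 -> 1 -> 16 -> 33 -> 14
Step 7: curr=45, set curr.next=prev(50) | reversed so far: 45 -> 50 -> 34 -> 1 -> 16 -> 33 -> 14

45 -> 50 -> 34 -> 1 -> 16 -> 33 -> 14 -> None


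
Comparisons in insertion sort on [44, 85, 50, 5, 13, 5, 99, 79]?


Algorithm: insertion sort
Input: [44, 85, 50, 5, 13, 5, 99, 79]
Sorted: [5, 5, 13, 44, 50, 79, 85, 99]

19


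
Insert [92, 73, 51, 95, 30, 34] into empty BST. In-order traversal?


Insert 92: root
Insert 73: L from 92
Insert 51: L from 92 -> L from 73
Insert 95: R from 92
Insert 30: L from 92 -> L from 73 -> L from 51
Insert 34: L from 92 -> L from 73 -> L from 51 -> R from 30

In-order: [30, 34, 51, 73, 92, 95]


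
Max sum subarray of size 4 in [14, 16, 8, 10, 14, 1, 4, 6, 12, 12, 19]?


[0:4]: 48
[1:5]: 48
[2:6]: 33
[3:7]: 29
[4:8]: 25
[5:9]: 23
[6:10]: 34
[7:11]: 49

Max: 49 at [7:11]


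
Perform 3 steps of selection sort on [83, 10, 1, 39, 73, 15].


Initial: [83, 10, 1, 39, 73, 15]
Step 1: min=1 at 2
  Swap: [1, 10, 83, 39, 73, 15]
Step 2: min=10 at 1
  Swap: [1, 10, 83, 39, 73, 15]
Step 3: min=15 at 5
  Swap: [1, 10, 15, 39, 73, 83]

After 3 steps: [1, 10, 15, 39, 73, 83]


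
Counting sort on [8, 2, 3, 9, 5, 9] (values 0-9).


Input: [8, 2, 3, 9, 5, 9]
Counts: [0, 0, 1, 1, 0, 1, 0, 0, 1, 2]

Sorted: [2, 3, 5, 8, 9, 9]


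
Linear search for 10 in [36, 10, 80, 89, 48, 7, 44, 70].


i=0: 36!=10
i=1: 10==10 found!

Found at 1, 2 comps


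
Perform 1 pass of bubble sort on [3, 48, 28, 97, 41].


Initial: [3, 48, 28, 97, 41]
Pass 1: [3, 28, 48, 41, 97] (2 swaps)

After 1 pass: [3, 28, 48, 41, 97]


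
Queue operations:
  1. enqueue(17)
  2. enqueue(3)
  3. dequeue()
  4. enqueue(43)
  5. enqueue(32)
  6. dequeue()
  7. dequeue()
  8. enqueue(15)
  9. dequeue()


enqueue(17) -> [17]
enqueue(3) -> [17, 3]
dequeue()->17, [3]
enqueue(43) -> [3, 43]
enqueue(32) -> [3, 43, 32]
dequeue()->3, [43, 32]
dequeue()->43, [32]
enqueue(15) -> [32, 15]
dequeue()->32, [15]

Final queue: [15]


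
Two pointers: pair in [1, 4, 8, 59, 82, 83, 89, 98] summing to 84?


lo=0(1)+hi=7(98)=99
lo=0(1)+hi=6(89)=90
lo=0(1)+hi=5(83)=84

Yes: 1+83=84


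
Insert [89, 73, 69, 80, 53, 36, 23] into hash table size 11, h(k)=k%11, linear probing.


Insert 89: h=1 -> slot 1
Insert 73: h=7 -> slot 7
Insert 69: h=3 -> slot 3
Insert 80: h=3, 1 probes -> slot 4
Insert 53: h=9 -> slot 9
Insert 36: h=3, 2 probes -> slot 5
Insert 23: h=1, 1 probes -> slot 2

Table: [None, 89, 23, 69, 80, 36, None, 73, None, 53, None]


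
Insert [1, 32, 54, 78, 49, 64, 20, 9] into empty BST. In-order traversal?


Insert 1: root
Insert 32: R from 1
Insert 54: R from 1 -> R from 32
Insert 78: R from 1 -> R from 32 -> R from 54
Insert 49: R from 1 -> R from 32 -> L from 54
Insert 64: R from 1 -> R from 32 -> R from 54 -> L from 78
Insert 20: R from 1 -> L from 32
Insert 9: R from 1 -> L from 32 -> L from 20

In-order: [1, 9, 20, 32, 49, 54, 64, 78]


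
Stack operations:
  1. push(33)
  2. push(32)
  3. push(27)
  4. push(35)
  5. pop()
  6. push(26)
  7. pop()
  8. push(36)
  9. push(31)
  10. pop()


push(33) -> [33]
push(32) -> [33, 32]
push(27) -> [33, 32, 27]
push(35) -> [33, 32, 27, 35]
pop()->35, [33, 32, 27]
push(26) -> [33, 32, 27, 26]
pop()->26, [33, 32, 27]
push(36) -> [33, 32, 27, 36]
push(31) -> [33, 32, 27, 36, 31]
pop()->31, [33, 32, 27, 36]

Final stack: [33, 32, 27, 36]


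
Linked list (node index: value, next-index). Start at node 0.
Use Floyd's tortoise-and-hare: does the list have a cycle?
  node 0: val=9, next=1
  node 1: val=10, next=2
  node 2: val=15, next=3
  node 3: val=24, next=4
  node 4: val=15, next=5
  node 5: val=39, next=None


Floyd's tortoise (slow, +1) and hare (fast, +2):
  init: slow=0, fast=0
  step 1: slow=1, fast=2
  step 2: slow=2, fast=4
  step 3: fast 4->5->None, no cycle

Cycle: no


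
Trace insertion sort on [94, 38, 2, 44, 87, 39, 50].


Initial: [94, 38, 2, 44, 87, 39, 50]
Insert 38: [38, 94, 2, 44, 87, 39, 50]
Insert 2: [2, 38, 94, 44, 87, 39, 50]
Insert 44: [2, 38, 44, 94, 87, 39, 50]
Insert 87: [2, 38, 44, 87, 94, 39, 50]
Insert 39: [2, 38, 39, 44, 87, 94, 50]
Insert 50: [2, 38, 39, 44, 50, 87, 94]

Sorted: [2, 38, 39, 44, 50, 87, 94]


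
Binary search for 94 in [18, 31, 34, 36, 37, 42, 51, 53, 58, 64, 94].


Step 1: lo=0, hi=10, mid=5, val=42
Step 2: lo=6, hi=10, mid=8, val=58
Step 3: lo=9, hi=10, mid=9, val=64
Step 4: lo=10, hi=10, mid=10, val=94

Found at index 10


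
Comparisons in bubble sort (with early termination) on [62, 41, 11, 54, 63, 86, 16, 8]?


Algorithm: bubble sort (with early termination)
Input: [62, 41, 11, 54, 63, 86, 16, 8]
Sorted: [8, 11, 16, 41, 54, 62, 63, 86]

28


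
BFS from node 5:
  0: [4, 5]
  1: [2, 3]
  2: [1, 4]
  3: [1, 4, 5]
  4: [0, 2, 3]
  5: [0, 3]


Visit 5, enqueue [0, 3]
Visit 0, enqueue [4]
Visit 3, enqueue [1]
Visit 4, enqueue [2]
Visit 1, enqueue []
Visit 2, enqueue []

BFS order: [5, 0, 3, 4, 1, 2]


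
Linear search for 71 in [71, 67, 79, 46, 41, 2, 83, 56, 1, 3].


i=0: 71==71 found!

Found at 0, 1 comps


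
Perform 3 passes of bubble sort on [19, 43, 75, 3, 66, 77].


Initial: [19, 43, 75, 3, 66, 77]
Pass 1: [19, 43, 3, 66, 75, 77] (2 swaps)
Pass 2: [19, 3, 43, 66, 75, 77] (1 swaps)
Pass 3: [3, 19, 43, 66, 75, 77] (1 swaps)

After 3 passes: [3, 19, 43, 66, 75, 77]


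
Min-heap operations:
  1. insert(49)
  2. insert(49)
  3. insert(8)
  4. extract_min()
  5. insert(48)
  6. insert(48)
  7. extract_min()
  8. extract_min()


insert(49) -> [49]
insert(49) -> [49, 49]
insert(8) -> [8, 49, 49]
extract_min()->8, [49, 49]
insert(48) -> [48, 49, 49]
insert(48) -> [48, 48, 49, 49]
extract_min()->48, [48, 49, 49]
extract_min()->48, [49, 49]

Final heap: [49, 49]


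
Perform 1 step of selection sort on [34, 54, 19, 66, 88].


Initial: [34, 54, 19, 66, 88]
Step 1: min=19 at 2
  Swap: [19, 54, 34, 66, 88]

After 1 step: [19, 54, 34, 66, 88]


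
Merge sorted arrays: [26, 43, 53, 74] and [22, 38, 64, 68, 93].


Take 22 from B
Take 26 from A
Take 38 from B
Take 43 from A
Take 53 from A
Take 64 from B
Take 68 from B
Take 74 from A

Merged: [22, 26, 38, 43, 53, 64, 68, 74, 93]


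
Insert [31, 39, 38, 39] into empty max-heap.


Insert 31: [31]
Insert 39: [39, 31]
Insert 38: [39, 31, 38]
Insert 39: [39, 39, 38, 31]

Final heap: [39, 39, 38, 31]


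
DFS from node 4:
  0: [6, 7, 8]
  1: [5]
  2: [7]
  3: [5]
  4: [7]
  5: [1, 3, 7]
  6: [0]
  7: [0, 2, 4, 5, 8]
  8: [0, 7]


Visit 4, push [7]
Visit 7, push [8, 5, 2, 0]
Visit 0, push [8, 6]
Visit 6, push []
Visit 8, push []
Visit 2, push []
Visit 5, push [3, 1]
Visit 1, push []
Visit 3, push []

DFS order: [4, 7, 0, 6, 8, 2, 5, 1, 3]


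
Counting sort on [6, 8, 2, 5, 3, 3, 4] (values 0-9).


Input: [6, 8, 2, 5, 3, 3, 4]
Counts: [0, 0, 1, 2, 1, 1, 1, 0, 1, 0]

Sorted: [2, 3, 3, 4, 5, 6, 8]


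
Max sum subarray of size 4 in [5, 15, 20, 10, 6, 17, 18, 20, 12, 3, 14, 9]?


[0:4]: 50
[1:5]: 51
[2:6]: 53
[3:7]: 51
[4:8]: 61
[5:9]: 67
[6:10]: 53
[7:11]: 49
[8:12]: 38

Max: 67 at [5:9]


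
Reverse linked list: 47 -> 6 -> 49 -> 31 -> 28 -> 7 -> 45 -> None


Step 1: curr=47, set curr.next=prev(None) | reversed so far: 47
Step 2: curr=6, set curr.next=prev(47) | reversed so far: 6 -> 47
Step 3: curr=49, set curr.next=prev(6) | reversed so far: 49 -> 6 -> 47
Step 4: curr=31, set curr.next=prev(49) | reversed so far: 31 -> 49 -> 6 -> 47
Step 5: curr=28, set curr.next=prev(31) | reversed so far: 28 -> 31 -> 49 -> 6 -> 47
Step 6: curr=7, set curr.next=prev(28) | reversed so far: 7 -> 28 -> 31 -> 49 -> 6 -> 47
Step 7: curr=45, set curr.next=prev(7) | reversed so far: 45 -> 7 -> 28 -> 31 -> 49 -> 6 -> 47

45 -> 7 -> 28 -> 31 -> 49 -> 6 -> 47 -> None


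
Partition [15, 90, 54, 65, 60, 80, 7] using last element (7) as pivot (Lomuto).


Pivot: 7
Place pivot at 0: [7, 90, 54, 65, 60, 80, 15]

Partitioned: [7, 90, 54, 65, 60, 80, 15]


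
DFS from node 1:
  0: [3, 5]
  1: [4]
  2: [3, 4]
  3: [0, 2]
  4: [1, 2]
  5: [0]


Visit 1, push [4]
Visit 4, push [2]
Visit 2, push [3]
Visit 3, push [0]
Visit 0, push [5]
Visit 5, push []

DFS order: [1, 4, 2, 3, 0, 5]


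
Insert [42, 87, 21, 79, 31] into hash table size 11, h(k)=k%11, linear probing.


Insert 42: h=9 -> slot 9
Insert 87: h=10 -> slot 10
Insert 21: h=10, 1 probes -> slot 0
Insert 79: h=2 -> slot 2
Insert 31: h=9, 3 probes -> slot 1

Table: [21, 31, 79, None, None, None, None, None, None, 42, 87]


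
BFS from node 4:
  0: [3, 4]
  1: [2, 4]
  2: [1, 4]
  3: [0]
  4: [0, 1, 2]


Visit 4, enqueue [0, 1, 2]
Visit 0, enqueue [3]
Visit 1, enqueue []
Visit 2, enqueue []
Visit 3, enqueue []

BFS order: [4, 0, 1, 2, 3]


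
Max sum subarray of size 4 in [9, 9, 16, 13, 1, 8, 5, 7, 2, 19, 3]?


[0:4]: 47
[1:5]: 39
[2:6]: 38
[3:7]: 27
[4:8]: 21
[5:9]: 22
[6:10]: 33
[7:11]: 31

Max: 47 at [0:4]


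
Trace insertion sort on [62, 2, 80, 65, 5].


Initial: [62, 2, 80, 65, 5]
Insert 2: [2, 62, 80, 65, 5]
Insert 80: [2, 62, 80, 65, 5]
Insert 65: [2, 62, 65, 80, 5]
Insert 5: [2, 5, 62, 65, 80]

Sorted: [2, 5, 62, 65, 80]


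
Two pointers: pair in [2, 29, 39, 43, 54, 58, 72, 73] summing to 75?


lo=0(2)+hi=7(73)=75

Yes: 2+73=75


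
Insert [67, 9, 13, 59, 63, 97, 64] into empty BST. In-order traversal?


Insert 67: root
Insert 9: L from 67
Insert 13: L from 67 -> R from 9
Insert 59: L from 67 -> R from 9 -> R from 13
Insert 63: L from 67 -> R from 9 -> R from 13 -> R from 59
Insert 97: R from 67
Insert 64: L from 67 -> R from 9 -> R from 13 -> R from 59 -> R from 63

In-order: [9, 13, 59, 63, 64, 67, 97]


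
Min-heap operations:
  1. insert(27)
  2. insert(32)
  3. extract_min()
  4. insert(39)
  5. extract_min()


insert(27) -> [27]
insert(32) -> [27, 32]
extract_min()->27, [32]
insert(39) -> [32, 39]
extract_min()->32, [39]

Final heap: [39]


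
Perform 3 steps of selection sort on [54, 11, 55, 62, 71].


Initial: [54, 11, 55, 62, 71]
Step 1: min=11 at 1
  Swap: [11, 54, 55, 62, 71]
Step 2: min=54 at 1
  Swap: [11, 54, 55, 62, 71]
Step 3: min=55 at 2
  Swap: [11, 54, 55, 62, 71]

After 3 steps: [11, 54, 55, 62, 71]


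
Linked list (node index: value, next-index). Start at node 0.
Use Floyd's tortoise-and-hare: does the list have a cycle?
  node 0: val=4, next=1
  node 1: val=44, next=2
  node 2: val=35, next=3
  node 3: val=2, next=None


Floyd's tortoise (slow, +1) and hare (fast, +2):
  init: slow=0, fast=0
  step 1: slow=1, fast=2
  step 2: fast 2->3->None, no cycle

Cycle: no


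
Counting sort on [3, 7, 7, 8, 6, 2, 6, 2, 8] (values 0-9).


Input: [3, 7, 7, 8, 6, 2, 6, 2, 8]
Counts: [0, 0, 2, 1, 0, 0, 2, 2, 2, 0]

Sorted: [2, 2, 3, 6, 6, 7, 7, 8, 8]


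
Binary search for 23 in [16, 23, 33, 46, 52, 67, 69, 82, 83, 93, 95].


Step 1: lo=0, hi=10, mid=5, val=67
Step 2: lo=0, hi=4, mid=2, val=33
Step 3: lo=0, hi=1, mid=0, val=16
Step 4: lo=1, hi=1, mid=1, val=23

Found at index 1


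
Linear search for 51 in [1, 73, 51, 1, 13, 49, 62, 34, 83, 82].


i=0: 1!=51
i=1: 73!=51
i=2: 51==51 found!

Found at 2, 3 comps


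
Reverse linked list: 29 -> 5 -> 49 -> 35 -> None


Step 1: curr=29, set curr.next=prev(None) | reversed so far: 29
Step 2: curr=5, set curr.next=prev(29) | reversed so far: 5 -> 29
Step 3: curr=49, set curr.next=prev(5) | reversed so far: 49 -> 5 -> 29
Step 4: curr=35, set curr.next=prev(49) | reversed so far: 35 -> 49 -> 5 -> 29

35 -> 49 -> 5 -> 29 -> None


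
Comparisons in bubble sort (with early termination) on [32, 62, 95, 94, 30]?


Algorithm: bubble sort (with early termination)
Input: [32, 62, 95, 94, 30]
Sorted: [30, 32, 62, 94, 95]

10


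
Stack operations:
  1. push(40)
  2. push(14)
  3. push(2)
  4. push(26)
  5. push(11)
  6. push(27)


push(40) -> [40]
push(14) -> [40, 14]
push(2) -> [40, 14, 2]
push(26) -> [40, 14, 2, 26]
push(11) -> [40, 14, 2, 26, 11]
push(27) -> [40, 14, 2, 26, 11, 27]

Final stack: [40, 14, 2, 26, 11, 27]


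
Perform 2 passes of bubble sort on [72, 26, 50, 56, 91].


Initial: [72, 26, 50, 56, 91]
Pass 1: [26, 50, 56, 72, 91] (3 swaps)
Pass 2: [26, 50, 56, 72, 91] (0 swaps)

After 2 passes: [26, 50, 56, 72, 91]


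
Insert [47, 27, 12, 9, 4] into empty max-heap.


Insert 47: [47]
Insert 27: [47, 27]
Insert 12: [47, 27, 12]
Insert 9: [47, 27, 12, 9]
Insert 4: [47, 27, 12, 9, 4]

Final heap: [47, 27, 12, 9, 4]


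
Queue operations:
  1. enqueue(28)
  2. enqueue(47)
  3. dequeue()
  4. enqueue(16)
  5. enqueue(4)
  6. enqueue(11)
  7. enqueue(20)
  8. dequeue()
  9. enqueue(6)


enqueue(28) -> [28]
enqueue(47) -> [28, 47]
dequeue()->28, [47]
enqueue(16) -> [47, 16]
enqueue(4) -> [47, 16, 4]
enqueue(11) -> [47, 16, 4, 11]
enqueue(20) -> [47, 16, 4, 11, 20]
dequeue()->47, [16, 4, 11, 20]
enqueue(6) -> [16, 4, 11, 20, 6]

Final queue: [16, 4, 11, 20, 6]


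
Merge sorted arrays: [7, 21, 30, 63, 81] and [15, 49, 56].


Take 7 from A
Take 15 from B
Take 21 from A
Take 30 from A
Take 49 from B
Take 56 from B

Merged: [7, 15, 21, 30, 49, 56, 63, 81]


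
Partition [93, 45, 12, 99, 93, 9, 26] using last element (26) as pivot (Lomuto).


Pivot: 26
  12 <= 26: swap -> [12, 45, 93, 99, 93, 9, 26]
  9 <= 26: swap -> [12, 9, 93, 99, 93, 45, 26]
Place pivot at 2: [12, 9, 26, 99, 93, 45, 93]

Partitioned: [12, 9, 26, 99, 93, 45, 93]


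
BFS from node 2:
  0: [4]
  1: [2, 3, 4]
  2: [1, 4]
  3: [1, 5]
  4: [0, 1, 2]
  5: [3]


Visit 2, enqueue [1, 4]
Visit 1, enqueue [3]
Visit 4, enqueue [0]
Visit 3, enqueue [5]
Visit 0, enqueue []
Visit 5, enqueue []

BFS order: [2, 1, 4, 3, 0, 5]


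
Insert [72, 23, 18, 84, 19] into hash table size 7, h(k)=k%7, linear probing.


Insert 72: h=2 -> slot 2
Insert 23: h=2, 1 probes -> slot 3
Insert 18: h=4 -> slot 4
Insert 84: h=0 -> slot 0
Insert 19: h=5 -> slot 5

Table: [84, None, 72, 23, 18, 19, None]


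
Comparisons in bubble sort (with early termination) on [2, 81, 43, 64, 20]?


Algorithm: bubble sort (with early termination)
Input: [2, 81, 43, 64, 20]
Sorted: [2, 20, 43, 64, 81]

10


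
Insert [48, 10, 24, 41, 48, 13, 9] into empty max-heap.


Insert 48: [48]
Insert 10: [48, 10]
Insert 24: [48, 10, 24]
Insert 41: [48, 41, 24, 10]
Insert 48: [48, 48, 24, 10, 41]
Insert 13: [48, 48, 24, 10, 41, 13]
Insert 9: [48, 48, 24, 10, 41, 13, 9]

Final heap: [48, 48, 24, 10, 41, 13, 9]


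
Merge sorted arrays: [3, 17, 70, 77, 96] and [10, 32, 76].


Take 3 from A
Take 10 from B
Take 17 from A
Take 32 from B
Take 70 from A
Take 76 from B

Merged: [3, 10, 17, 32, 70, 76, 77, 96]


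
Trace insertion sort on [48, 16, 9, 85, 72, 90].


Initial: [48, 16, 9, 85, 72, 90]
Insert 16: [16, 48, 9, 85, 72, 90]
Insert 9: [9, 16, 48, 85, 72, 90]
Insert 85: [9, 16, 48, 85, 72, 90]
Insert 72: [9, 16, 48, 72, 85, 90]
Insert 90: [9, 16, 48, 72, 85, 90]

Sorted: [9, 16, 48, 72, 85, 90]


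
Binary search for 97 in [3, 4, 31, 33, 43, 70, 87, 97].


Step 1: lo=0, hi=7, mid=3, val=33
Step 2: lo=4, hi=7, mid=5, val=70
Step 3: lo=6, hi=7, mid=6, val=87
Step 4: lo=7, hi=7, mid=7, val=97

Found at index 7


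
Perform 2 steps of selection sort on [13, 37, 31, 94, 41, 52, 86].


Initial: [13, 37, 31, 94, 41, 52, 86]
Step 1: min=13 at 0
  Swap: [13, 37, 31, 94, 41, 52, 86]
Step 2: min=31 at 2
  Swap: [13, 31, 37, 94, 41, 52, 86]

After 2 steps: [13, 31, 37, 94, 41, 52, 86]


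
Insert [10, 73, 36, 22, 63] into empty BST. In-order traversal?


Insert 10: root
Insert 73: R from 10
Insert 36: R from 10 -> L from 73
Insert 22: R from 10 -> L from 73 -> L from 36
Insert 63: R from 10 -> L from 73 -> R from 36

In-order: [10, 22, 36, 63, 73]


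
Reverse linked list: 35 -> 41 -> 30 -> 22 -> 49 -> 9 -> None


Step 1: curr=35, set curr.next=prev(None) | reversed so far: 35
Step 2: curr=41, set curr.next=prev(35) | reversed so far: 41 -> 35
Step 3: curr=30, set curr.next=prev(41) | reversed so far: 30 -> 41 -> 35
Step 4: curr=22, set curr.next=prev(30) | reversed so far: 22 -> 30 -> 41 -> 35
Step 5: curr=49, set curr.next=prev(22) | reversed so far: 49 -> 22 -> 30 -> 41 -> 35
Step 6: curr=9, set curr.next=prev(49) | reversed so far: 9 -> 49 -> 22 -> 30 -> 41 -> 35

9 -> 49 -> 22 -> 30 -> 41 -> 35 -> None
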